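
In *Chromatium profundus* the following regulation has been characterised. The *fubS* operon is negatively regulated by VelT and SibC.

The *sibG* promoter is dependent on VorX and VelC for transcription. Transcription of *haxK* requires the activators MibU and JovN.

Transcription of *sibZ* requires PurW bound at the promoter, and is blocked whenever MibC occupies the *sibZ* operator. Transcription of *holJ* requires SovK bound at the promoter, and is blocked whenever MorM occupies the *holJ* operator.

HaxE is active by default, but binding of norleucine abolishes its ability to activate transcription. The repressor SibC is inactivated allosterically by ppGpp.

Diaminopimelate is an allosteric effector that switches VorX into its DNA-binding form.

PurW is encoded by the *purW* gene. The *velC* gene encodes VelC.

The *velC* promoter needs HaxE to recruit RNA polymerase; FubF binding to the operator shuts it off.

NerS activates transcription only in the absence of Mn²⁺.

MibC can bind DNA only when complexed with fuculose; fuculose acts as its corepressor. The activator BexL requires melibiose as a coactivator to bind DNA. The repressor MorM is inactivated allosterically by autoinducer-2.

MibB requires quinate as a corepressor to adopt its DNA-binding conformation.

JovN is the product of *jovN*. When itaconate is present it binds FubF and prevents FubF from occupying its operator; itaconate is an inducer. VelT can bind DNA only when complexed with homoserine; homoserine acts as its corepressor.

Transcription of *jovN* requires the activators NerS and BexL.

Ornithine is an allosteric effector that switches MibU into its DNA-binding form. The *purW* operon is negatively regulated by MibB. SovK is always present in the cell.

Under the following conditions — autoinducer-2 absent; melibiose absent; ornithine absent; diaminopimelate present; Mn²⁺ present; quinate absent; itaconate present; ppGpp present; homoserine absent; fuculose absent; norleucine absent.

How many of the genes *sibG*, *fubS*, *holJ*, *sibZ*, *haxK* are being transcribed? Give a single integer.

Diaminopimelate is present, so VorX is active.
Norleucine is absent, so HaxE is active.
Itaconate is present, so FubF is inactive.
No repressor is bound and HaxE is active, so *velC* is transcribed.
So VelC is produced and active.
No repressor is bound and VorX and VelC are active, so *sibG* is transcribed.
→ *sibG* is ON.
Homoserine is absent, so VelT is inactive.
ppGpp is present, so SibC is inactive.
With no repressor bound, *fubS* is transcribed.
→ *fubS* is ON.
Autoinducer-2 is absent, so MorM is active.
SovK is produced constitutively and is active.
With repressor MorM bound, *holJ* is not transcribed.
→ *holJ* is OFF.
Fuculose is absent, so MibC is inactive.
Quinate is absent, so MibB is inactive.
With no repressor bound, *purW* is transcribed.
So PurW is produced and active.
No repressor is bound and PurW is active, so *sibZ* is transcribed.
→ *sibZ* is ON.
Ornithine is absent, so MibU is inactive.
Mn²⁺ is present, so NerS is inactive.
Melibiose is absent, so BexL is inactive.
Required activator NerS is absent, so *jovN* is not transcribed.
So JovN is not produced.
Required activator MibU is absent, so *haxK* is not transcribed.
→ *haxK* is OFF.
3 of the 5 genes are transcribed.

3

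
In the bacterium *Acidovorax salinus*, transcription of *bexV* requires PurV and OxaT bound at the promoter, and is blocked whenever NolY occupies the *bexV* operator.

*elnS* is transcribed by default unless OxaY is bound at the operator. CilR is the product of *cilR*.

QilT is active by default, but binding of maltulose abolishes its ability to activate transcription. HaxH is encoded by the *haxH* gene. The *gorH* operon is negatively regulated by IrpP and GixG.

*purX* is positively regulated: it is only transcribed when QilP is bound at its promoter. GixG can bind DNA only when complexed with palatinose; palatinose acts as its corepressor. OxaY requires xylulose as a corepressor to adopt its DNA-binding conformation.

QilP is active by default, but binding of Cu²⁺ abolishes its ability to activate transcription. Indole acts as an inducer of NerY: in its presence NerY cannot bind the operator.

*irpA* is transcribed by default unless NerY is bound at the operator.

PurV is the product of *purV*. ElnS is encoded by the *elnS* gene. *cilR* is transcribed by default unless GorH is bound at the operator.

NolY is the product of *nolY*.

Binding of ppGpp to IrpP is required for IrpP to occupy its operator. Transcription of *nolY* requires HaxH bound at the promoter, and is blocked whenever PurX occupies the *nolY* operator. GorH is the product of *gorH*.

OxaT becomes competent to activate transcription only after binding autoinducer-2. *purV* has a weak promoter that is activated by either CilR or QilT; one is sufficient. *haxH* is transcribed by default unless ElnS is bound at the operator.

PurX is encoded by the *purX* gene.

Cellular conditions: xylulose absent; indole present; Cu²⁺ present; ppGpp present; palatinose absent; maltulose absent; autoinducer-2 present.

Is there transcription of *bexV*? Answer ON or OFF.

ON

Cu²⁺ is present, so QilP is inactive.
Required activator QilP is absent, so *purX* is not transcribed.
So PurX is not produced.
Xylulose is absent, so OxaY is inactive.
With no repressor bound, *elnS* is transcribed.
So ElnS is produced and active.
With repressor ElnS bound, *haxH* is not transcribed.
So HaxH is not produced.
Required activator HaxH is absent, so *nolY* is not transcribed.
So NolY is not produced.
ppGpp is present, so IrpP is active.
Palatinose is absent, so GixG is inactive.
With repressor IrpP bound, *gorH* is not transcribed.
So GorH is not produced.
With no repressor bound, *cilR* is transcribed.
So CilR is produced and active.
Maltulose is absent, so QilT is active.
Activator CilR is present, so *purV* is transcribed.
So PurV is produced and active.
Autoinducer-2 is present, so OxaT is active.
No repressor is bound and PurV and OxaT are active, so *bexV* is transcribed.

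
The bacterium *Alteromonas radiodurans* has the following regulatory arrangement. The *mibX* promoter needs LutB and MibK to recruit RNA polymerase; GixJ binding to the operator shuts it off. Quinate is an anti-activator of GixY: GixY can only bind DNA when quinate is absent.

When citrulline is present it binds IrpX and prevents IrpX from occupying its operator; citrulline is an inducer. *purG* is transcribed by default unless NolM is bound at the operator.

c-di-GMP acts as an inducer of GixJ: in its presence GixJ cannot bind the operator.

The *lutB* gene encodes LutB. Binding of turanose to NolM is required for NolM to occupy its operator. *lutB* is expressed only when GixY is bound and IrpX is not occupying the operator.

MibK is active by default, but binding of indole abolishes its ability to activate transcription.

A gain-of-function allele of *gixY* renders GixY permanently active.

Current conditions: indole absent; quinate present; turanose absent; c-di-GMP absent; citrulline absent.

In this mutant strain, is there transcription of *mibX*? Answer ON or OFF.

c-di-GMP is absent, so GixJ is active.
GixY is constitutively active in this strain.
Citrulline is absent, so IrpX is active.
With repressor IrpX bound, *lutB* is not transcribed.
So LutB is not produced.
Indole is absent, so MibK is active.
With repressor GixJ bound, *mibX* is not transcribed.

OFF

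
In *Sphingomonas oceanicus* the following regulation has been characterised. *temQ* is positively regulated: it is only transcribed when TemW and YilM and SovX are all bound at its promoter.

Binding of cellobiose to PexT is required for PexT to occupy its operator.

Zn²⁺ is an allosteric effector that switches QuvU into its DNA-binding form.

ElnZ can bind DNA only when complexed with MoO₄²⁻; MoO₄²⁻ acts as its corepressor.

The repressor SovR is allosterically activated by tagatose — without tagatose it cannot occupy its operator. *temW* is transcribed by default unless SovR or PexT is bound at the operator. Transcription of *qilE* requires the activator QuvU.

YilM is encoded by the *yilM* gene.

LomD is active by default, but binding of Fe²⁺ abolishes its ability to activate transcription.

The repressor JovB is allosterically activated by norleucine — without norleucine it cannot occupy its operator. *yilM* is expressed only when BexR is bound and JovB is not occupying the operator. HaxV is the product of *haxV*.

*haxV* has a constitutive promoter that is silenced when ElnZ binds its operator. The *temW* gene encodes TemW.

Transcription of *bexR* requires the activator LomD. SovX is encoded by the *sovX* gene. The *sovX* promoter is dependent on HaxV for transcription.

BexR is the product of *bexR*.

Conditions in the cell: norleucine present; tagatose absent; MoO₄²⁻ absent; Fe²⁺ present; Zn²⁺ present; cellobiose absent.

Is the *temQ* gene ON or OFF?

Tagatose is absent, so SovR is inactive.
Cellobiose is absent, so PexT is inactive.
With no repressor bound, *temW* is transcribed.
So TemW is produced and active.
Fe²⁺ is present, so LomD is inactive.
Required activator LomD is absent, so *bexR* is not transcribed.
So BexR is not produced.
Norleucine is present, so JovB is active.
With repressor JovB bound, *yilM* is not transcribed.
So YilM is not produced.
MoO₄²⁻ is absent, so ElnZ is inactive.
With no repressor bound, *haxV* is transcribed.
So HaxV is produced and active.
No repressor is bound and HaxV is active, so *sovX* is transcribed.
So SovX is produced and active.
Required activator YilM is absent, so *temQ* is not transcribed.

OFF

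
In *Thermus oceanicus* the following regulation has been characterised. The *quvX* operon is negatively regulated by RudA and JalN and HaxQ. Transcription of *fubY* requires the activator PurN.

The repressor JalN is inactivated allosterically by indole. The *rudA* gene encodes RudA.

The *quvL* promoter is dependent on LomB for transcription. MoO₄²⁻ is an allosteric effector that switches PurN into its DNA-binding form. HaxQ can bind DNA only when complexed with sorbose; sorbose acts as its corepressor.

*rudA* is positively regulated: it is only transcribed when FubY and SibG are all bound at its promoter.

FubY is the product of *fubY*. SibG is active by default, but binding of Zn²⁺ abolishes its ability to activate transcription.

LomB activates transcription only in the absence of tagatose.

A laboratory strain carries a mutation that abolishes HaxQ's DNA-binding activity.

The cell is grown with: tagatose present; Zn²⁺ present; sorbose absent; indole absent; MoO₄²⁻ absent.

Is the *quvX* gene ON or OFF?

MoO₄²⁻ is absent, so PurN is inactive.
Required activator PurN is absent, so *fubY* is not transcribed.
So FubY is not produced.
Zn²⁺ is present, so SibG is inactive.
Required activator FubY is absent, so *rudA* is not transcribed.
So RudA is not produced.
Indole is absent, so JalN is active.
HaxQ is non-functional in this strain, so it has no effect.
With repressor JalN bound, *quvX* is not transcribed.

OFF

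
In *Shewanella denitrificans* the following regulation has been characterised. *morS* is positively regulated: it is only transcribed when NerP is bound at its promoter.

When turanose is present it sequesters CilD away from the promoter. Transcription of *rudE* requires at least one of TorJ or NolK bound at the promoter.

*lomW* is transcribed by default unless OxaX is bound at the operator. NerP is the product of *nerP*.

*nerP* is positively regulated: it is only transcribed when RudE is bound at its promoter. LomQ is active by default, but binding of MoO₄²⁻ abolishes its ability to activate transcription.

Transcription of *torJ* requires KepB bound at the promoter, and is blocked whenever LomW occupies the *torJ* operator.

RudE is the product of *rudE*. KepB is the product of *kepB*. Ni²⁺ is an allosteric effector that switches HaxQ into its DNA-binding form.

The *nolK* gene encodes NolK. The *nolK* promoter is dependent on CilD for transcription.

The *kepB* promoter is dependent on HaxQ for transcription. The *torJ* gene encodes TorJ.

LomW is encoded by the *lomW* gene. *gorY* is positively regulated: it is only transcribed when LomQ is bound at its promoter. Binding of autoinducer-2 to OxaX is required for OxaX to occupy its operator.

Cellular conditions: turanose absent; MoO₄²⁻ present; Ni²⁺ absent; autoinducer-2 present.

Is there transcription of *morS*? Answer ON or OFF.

Autoinducer-2 is present, so OxaX is active.
With repressor OxaX bound, *lomW* is not transcribed.
So LomW is not produced.
Ni²⁺ is absent, so HaxQ is inactive.
Required activator HaxQ is absent, so *kepB* is not transcribed.
So KepB is not produced.
Required activator KepB is absent, so *torJ* is not transcribed.
So TorJ is not produced.
Turanose is absent, so CilD is active.
No repressor is bound and CilD is active, so *nolK* is transcribed.
So NolK is produced and active.
Activator NolK is present, so *rudE* is transcribed.
So RudE is produced and active.
No repressor is bound and RudE is active, so *nerP* is transcribed.
So NerP is produced and active.
No repressor is bound and NerP is active, so *morS* is transcribed.

ON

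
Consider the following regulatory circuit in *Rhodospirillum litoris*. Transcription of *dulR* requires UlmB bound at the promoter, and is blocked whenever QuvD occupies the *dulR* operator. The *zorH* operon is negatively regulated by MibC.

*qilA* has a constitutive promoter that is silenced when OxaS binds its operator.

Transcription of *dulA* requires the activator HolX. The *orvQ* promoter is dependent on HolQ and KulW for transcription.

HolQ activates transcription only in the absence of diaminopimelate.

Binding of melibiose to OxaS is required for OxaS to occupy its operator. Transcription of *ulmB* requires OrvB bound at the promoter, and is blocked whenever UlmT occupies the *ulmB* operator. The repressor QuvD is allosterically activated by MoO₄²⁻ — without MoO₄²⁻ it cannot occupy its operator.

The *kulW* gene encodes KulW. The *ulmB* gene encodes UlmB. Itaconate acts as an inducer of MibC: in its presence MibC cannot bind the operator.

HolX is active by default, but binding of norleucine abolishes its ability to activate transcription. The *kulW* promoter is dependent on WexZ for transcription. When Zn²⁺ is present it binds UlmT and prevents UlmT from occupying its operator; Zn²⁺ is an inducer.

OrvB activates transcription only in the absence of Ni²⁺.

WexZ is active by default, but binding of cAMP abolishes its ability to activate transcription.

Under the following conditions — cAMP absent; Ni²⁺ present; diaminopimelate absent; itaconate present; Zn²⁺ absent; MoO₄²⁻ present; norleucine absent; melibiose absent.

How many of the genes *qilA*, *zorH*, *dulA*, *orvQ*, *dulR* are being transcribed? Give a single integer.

4

Melibiose is absent, so OxaS is inactive.
With no repressor bound, *qilA* is transcribed.
→ *qilA* is ON.
Itaconate is present, so MibC is inactive.
With no repressor bound, *zorH* is transcribed.
→ *zorH* is ON.
Norleucine is absent, so HolX is active.
No repressor is bound and HolX is active, so *dulA* is transcribed.
→ *dulA* is ON.
Diaminopimelate is absent, so HolQ is active.
cAMP is absent, so WexZ is active.
No repressor is bound and WexZ is active, so *kulW* is transcribed.
So KulW is produced and active.
No repressor is bound and HolQ and KulW are active, so *orvQ* is transcribed.
→ *orvQ* is ON.
MoO₄²⁻ is present, so QuvD is active.
Ni²⁺ is present, so OrvB is inactive.
Zn²⁺ is absent, so UlmT is active.
With repressor UlmT bound, *ulmB* is not transcribed.
So UlmB is not produced.
With repressor QuvD bound, *dulR* is not transcribed.
→ *dulR* is OFF.
4 of the 5 genes are transcribed.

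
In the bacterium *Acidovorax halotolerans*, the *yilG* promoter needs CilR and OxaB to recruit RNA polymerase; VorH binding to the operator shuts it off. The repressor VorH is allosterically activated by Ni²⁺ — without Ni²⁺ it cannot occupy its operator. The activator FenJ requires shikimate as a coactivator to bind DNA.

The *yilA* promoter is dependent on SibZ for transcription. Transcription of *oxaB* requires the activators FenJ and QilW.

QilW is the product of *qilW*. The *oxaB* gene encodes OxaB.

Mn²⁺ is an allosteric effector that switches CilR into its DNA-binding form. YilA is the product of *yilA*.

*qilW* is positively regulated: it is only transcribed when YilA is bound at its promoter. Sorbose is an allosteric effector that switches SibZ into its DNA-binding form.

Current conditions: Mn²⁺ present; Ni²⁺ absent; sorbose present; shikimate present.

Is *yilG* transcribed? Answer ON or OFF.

Mn²⁺ is present, so CilR is active.
Ni²⁺ is absent, so VorH is inactive.
Shikimate is present, so FenJ is active.
Sorbose is present, so SibZ is active.
No repressor is bound and SibZ is active, so *yilA* is transcribed.
So YilA is produced and active.
No repressor is bound and YilA is active, so *qilW* is transcribed.
So QilW is produced and active.
No repressor is bound and FenJ and QilW are active, so *oxaB* is transcribed.
So OxaB is produced and active.
No repressor is bound and CilR and OxaB are active, so *yilG* is transcribed.

ON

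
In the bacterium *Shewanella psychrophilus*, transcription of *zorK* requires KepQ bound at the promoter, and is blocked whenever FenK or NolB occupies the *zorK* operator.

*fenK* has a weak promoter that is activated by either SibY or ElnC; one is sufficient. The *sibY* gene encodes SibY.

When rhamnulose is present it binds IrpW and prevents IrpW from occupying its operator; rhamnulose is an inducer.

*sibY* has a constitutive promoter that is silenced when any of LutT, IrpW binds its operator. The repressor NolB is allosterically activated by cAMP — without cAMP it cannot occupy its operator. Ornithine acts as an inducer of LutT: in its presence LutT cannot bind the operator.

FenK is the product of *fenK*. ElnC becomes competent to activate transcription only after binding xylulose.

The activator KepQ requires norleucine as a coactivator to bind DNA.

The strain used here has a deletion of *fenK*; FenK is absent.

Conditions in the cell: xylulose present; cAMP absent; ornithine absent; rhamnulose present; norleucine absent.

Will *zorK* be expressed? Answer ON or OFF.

OFF

Norleucine is absent, so KepQ is inactive.
FenK is non-functional in this strain, so it has no effect.
cAMP is absent, so NolB is inactive.
Required activator KepQ is absent, so *zorK* is not transcribed.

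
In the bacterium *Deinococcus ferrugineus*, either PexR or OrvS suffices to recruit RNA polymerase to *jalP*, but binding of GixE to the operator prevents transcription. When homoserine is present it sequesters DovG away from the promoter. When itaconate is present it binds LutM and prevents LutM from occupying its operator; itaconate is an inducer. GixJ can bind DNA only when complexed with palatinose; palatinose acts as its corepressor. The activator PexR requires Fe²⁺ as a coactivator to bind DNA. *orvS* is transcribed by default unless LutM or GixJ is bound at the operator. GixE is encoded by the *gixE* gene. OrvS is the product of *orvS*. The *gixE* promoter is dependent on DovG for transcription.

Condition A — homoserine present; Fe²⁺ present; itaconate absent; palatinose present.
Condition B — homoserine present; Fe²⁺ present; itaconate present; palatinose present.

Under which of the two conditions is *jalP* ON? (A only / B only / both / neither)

both

Condition A:
Homoserine is present, so DovG is inactive.
Required activator DovG is absent, so *gixE* is not transcribed.
So GixE is not produced.
Fe²⁺ is present, so PexR is active.
Itaconate is absent, so LutM is active.
Palatinose is present, so GixJ is active.
With repressor LutM bound, *orvS* is not transcribed.
So OrvS is not produced.
Activator PexR is present, so *jalP* is transcribed.
→ *jalP* is ON in A.
Condition B:
Homoserine is present, so DovG is inactive.
Required activator DovG is absent, so *gixE* is not transcribed.
So GixE is not produced.
Fe²⁺ is present, so PexR is active.
Itaconate is present, so LutM is inactive.
Palatinose is present, so GixJ is active.
With repressor GixJ bound, *orvS* is not transcribed.
So OrvS is not produced.
Activator PexR is present, so *jalP* is transcribed.
→ *jalP* is ON in B.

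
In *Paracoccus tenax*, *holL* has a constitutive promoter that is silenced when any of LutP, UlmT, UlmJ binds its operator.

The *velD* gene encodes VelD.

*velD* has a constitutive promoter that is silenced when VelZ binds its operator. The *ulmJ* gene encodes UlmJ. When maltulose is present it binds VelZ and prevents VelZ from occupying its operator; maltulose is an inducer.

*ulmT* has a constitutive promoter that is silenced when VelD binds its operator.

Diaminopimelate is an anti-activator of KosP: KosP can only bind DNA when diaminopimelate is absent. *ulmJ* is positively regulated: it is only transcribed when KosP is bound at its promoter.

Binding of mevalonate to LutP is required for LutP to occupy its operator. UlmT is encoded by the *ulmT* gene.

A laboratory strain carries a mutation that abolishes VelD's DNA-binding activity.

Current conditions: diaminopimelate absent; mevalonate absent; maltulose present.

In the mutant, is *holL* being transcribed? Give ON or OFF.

OFF

Mevalonate is absent, so LutP is inactive.
VelD is non-functional in this strain, so it has no effect.
With no repressor bound, *ulmT* is transcribed.
So UlmT is produced and active.
Diaminopimelate is absent, so KosP is active.
No repressor is bound and KosP is active, so *ulmJ* is transcribed.
So UlmJ is produced and active.
With repressor UlmT bound, *holL* is not transcribed.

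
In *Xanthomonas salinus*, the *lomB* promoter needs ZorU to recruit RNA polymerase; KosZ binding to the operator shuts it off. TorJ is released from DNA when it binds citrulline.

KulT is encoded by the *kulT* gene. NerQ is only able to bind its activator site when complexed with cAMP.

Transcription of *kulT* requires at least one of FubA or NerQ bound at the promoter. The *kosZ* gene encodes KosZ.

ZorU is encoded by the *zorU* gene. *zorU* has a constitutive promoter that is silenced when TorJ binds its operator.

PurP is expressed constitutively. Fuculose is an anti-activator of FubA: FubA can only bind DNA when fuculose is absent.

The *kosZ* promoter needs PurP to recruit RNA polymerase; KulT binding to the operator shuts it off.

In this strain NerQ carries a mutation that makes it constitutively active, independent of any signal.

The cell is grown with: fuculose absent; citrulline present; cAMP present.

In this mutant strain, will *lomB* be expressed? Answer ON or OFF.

ON

Citrulline is present, so TorJ is inactive.
With no repressor bound, *zorU* is transcribed.
So ZorU is produced and active.
PurP is produced constitutively and is active.
Fuculose is absent, so FubA is active.
NerQ is constitutively active in this strain.
Activator FubA is present, so *kulT* is transcribed.
So KulT is produced and active.
With repressor KulT bound, *kosZ* is not transcribed.
So KosZ is not produced.
No repressor is bound and ZorU is active, so *lomB* is transcribed.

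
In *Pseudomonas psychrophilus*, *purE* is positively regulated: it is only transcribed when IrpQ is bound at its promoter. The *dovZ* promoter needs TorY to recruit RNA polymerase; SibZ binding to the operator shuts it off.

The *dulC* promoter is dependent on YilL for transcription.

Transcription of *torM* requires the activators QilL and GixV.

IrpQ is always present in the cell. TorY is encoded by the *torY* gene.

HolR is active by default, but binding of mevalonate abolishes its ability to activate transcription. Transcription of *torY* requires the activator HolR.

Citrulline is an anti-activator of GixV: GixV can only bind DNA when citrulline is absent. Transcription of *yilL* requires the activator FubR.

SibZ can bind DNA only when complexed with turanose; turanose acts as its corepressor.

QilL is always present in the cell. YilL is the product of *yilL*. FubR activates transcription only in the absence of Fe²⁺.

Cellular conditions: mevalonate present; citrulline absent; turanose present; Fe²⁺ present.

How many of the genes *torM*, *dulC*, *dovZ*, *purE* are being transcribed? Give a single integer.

QilL is produced constitutively and is active.
Citrulline is absent, so GixV is active.
No repressor is bound and QilL and GixV are active, so *torM* is transcribed.
→ *torM* is ON.
Fe²⁺ is present, so FubR is inactive.
Required activator FubR is absent, so *yilL* is not transcribed.
So YilL is not produced.
Required activator YilL is absent, so *dulC* is not transcribed.
→ *dulC* is OFF.
Mevalonate is present, so HolR is inactive.
Required activator HolR is absent, so *torY* is not transcribed.
So TorY is not produced.
Turanose is present, so SibZ is active.
With repressor SibZ bound, *dovZ* is not transcribed.
→ *dovZ* is OFF.
IrpQ is produced constitutively and is active.
No repressor is bound and IrpQ is active, so *purE* is transcribed.
→ *purE* is ON.
2 of the 4 genes are transcribed.

2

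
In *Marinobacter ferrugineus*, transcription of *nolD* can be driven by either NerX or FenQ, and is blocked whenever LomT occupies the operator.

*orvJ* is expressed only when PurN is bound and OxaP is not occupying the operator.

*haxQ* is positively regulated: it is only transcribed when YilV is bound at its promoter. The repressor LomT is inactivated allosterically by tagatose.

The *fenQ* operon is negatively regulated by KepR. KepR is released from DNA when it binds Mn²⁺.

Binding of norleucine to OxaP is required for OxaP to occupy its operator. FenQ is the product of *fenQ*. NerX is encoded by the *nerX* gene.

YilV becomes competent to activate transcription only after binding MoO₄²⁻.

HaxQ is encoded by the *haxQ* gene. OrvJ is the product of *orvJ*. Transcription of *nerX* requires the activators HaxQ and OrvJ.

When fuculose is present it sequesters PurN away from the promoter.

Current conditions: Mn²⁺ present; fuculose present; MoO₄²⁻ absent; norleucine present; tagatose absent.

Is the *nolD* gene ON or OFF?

OFF

Tagatose is absent, so LomT is active.
MoO₄²⁻ is absent, so YilV is inactive.
Required activator YilV is absent, so *haxQ* is not transcribed.
So HaxQ is not produced.
Fuculose is present, so PurN is inactive.
Norleucine is present, so OxaP is active.
With repressor OxaP bound, *orvJ* is not transcribed.
So OrvJ is not produced.
Required activator HaxQ is absent, so *nerX* is not transcribed.
So NerX is not produced.
Mn²⁺ is present, so KepR is inactive.
With no repressor bound, *fenQ* is transcribed.
So FenQ is produced and active.
With repressor LomT bound, *nolD* is not transcribed.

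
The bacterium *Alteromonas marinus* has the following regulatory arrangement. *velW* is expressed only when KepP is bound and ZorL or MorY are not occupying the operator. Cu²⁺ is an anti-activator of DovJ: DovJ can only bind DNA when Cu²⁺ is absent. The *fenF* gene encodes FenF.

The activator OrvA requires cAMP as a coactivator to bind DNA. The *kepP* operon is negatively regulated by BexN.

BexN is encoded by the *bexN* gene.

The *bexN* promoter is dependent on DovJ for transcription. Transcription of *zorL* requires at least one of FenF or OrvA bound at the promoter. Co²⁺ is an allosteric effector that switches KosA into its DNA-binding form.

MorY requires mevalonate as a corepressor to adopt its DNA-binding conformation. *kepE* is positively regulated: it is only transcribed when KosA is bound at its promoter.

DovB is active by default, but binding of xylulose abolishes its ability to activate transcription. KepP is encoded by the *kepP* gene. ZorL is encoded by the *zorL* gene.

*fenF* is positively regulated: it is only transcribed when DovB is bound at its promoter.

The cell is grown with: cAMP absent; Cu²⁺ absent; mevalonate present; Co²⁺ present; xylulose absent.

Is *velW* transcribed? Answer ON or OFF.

OFF

Cu²⁺ is absent, so DovJ is active.
No repressor is bound and DovJ is active, so *bexN* is transcribed.
So BexN is produced and active.
With repressor BexN bound, *kepP* is not transcribed.
So KepP is not produced.
Xylulose is absent, so DovB is active.
No repressor is bound and DovB is active, so *fenF* is transcribed.
So FenF is produced and active.
cAMP is absent, so OrvA is inactive.
Activator FenF is present, so *zorL* is transcribed.
So ZorL is produced and active.
Mevalonate is present, so MorY is active.
With repressor ZorL bound, *velW* is not transcribed.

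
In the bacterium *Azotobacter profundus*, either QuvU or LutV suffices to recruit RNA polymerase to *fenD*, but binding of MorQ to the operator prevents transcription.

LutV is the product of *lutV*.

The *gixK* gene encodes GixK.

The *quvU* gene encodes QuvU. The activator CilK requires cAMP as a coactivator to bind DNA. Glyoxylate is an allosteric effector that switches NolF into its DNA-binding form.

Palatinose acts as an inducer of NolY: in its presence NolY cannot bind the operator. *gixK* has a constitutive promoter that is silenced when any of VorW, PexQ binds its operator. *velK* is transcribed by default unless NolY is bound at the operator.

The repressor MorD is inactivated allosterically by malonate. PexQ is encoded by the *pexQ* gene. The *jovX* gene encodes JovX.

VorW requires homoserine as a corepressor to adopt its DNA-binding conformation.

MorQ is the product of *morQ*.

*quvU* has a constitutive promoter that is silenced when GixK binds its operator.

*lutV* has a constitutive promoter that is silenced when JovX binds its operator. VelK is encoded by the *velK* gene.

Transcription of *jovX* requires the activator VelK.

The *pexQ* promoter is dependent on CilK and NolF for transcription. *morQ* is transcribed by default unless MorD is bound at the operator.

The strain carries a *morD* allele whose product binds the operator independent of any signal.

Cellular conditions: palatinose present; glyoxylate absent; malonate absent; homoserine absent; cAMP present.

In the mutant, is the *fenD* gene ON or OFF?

OFF

MorD is constitutively active in this strain.
With repressor MorD bound, *morQ* is not transcribed.
So MorQ is not produced.
Homoserine is absent, so VorW is inactive.
cAMP is present, so CilK is active.
Glyoxylate is absent, so NolF is inactive.
Required activator NolF is absent, so *pexQ* is not transcribed.
So PexQ is not produced.
With no repressor bound, *gixK* is transcribed.
So GixK is produced and active.
With repressor GixK bound, *quvU* is not transcribed.
So QuvU is not produced.
Palatinose is present, so NolY is inactive.
With no repressor bound, *velK* is transcribed.
So VelK is produced and active.
No repressor is bound and VelK is active, so *jovX* is transcribed.
So JovX is produced and active.
With repressor JovX bound, *lutV* is not transcribed.
So LutV is not produced.
No activator is available at the *fenD* promoter, so *fenD* is not transcribed.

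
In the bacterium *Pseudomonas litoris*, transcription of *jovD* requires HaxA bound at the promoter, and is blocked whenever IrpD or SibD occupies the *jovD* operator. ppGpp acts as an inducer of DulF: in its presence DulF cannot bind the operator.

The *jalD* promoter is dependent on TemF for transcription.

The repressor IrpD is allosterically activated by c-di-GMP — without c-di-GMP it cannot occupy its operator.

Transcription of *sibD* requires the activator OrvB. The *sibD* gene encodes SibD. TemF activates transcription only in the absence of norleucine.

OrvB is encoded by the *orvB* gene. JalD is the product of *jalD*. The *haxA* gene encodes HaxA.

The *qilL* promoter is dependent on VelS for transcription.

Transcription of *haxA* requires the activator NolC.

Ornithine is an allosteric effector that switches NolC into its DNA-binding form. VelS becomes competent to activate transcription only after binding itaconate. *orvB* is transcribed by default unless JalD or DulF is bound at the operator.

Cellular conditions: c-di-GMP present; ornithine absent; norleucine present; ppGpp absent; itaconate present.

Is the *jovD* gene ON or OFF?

Ornithine is absent, so NolC is inactive.
Required activator NolC is absent, so *haxA* is not transcribed.
So HaxA is not produced.
c-di-GMP is present, so IrpD is active.
Norleucine is present, so TemF is inactive.
Required activator TemF is absent, so *jalD* is not transcribed.
So JalD is not produced.
ppGpp is absent, so DulF is active.
With repressor DulF bound, *orvB* is not transcribed.
So OrvB is not produced.
Required activator OrvB is absent, so *sibD* is not transcribed.
So SibD is not produced.
With repressor IrpD bound, *jovD* is not transcribed.

OFF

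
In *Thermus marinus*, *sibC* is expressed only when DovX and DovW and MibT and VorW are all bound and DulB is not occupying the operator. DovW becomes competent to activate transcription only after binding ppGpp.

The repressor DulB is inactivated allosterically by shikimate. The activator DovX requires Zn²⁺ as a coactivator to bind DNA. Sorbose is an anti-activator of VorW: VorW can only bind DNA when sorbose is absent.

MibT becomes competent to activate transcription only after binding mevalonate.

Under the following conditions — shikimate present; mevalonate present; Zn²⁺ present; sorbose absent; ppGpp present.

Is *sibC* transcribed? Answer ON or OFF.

ON

Shikimate is present, so DulB is inactive.
Zn²⁺ is present, so DovX is active.
ppGpp is present, so DovW is active.
Mevalonate is present, so MibT is active.
Sorbose is absent, so VorW is active.
No repressor is bound and DovX and DovW and MibT and VorW are active, so *sibC* is transcribed.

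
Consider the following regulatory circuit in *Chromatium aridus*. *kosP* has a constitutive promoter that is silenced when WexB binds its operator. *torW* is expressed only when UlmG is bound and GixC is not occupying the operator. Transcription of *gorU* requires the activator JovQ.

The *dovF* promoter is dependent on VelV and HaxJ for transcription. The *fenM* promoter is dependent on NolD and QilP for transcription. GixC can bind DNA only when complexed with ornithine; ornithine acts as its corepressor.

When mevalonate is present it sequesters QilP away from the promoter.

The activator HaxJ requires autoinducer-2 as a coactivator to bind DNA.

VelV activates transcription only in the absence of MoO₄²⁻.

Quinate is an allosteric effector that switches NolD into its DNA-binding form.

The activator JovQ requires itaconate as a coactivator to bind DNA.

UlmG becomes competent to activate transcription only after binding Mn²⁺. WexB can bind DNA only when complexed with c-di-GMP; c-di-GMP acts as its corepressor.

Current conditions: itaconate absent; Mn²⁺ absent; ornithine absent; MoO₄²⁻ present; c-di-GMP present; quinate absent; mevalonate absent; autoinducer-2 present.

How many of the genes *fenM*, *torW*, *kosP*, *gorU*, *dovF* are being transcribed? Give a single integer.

0

Quinate is absent, so NolD is inactive.
Mevalonate is absent, so QilP is active.
Required activator NolD is absent, so *fenM* is not transcribed.
→ *fenM* is OFF.
Ornithine is absent, so GixC is inactive.
Mn²⁺ is absent, so UlmG is inactive.
Required activator UlmG is absent, so *torW* is not transcribed.
→ *torW* is OFF.
c-di-GMP is present, so WexB is active.
With repressor WexB bound, *kosP* is not transcribed.
→ *kosP* is OFF.
Itaconate is absent, so JovQ is inactive.
Required activator JovQ is absent, so *gorU* is not transcribed.
→ *gorU* is OFF.
MoO₄²⁻ is present, so VelV is inactive.
Autoinducer-2 is present, so HaxJ is active.
Required activator VelV is absent, so *dovF* is not transcribed.
→ *dovF* is OFF.
0 of the 5 genes are transcribed.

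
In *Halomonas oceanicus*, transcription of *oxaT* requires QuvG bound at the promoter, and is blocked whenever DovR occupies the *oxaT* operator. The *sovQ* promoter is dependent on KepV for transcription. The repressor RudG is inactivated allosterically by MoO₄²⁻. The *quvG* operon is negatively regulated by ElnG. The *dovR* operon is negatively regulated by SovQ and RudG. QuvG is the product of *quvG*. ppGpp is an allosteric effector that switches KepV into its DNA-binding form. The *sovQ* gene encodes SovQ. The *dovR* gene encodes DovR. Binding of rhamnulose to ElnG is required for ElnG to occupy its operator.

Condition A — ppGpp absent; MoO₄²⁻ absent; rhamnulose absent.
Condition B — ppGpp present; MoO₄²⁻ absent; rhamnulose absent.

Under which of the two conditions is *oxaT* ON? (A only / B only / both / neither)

Condition A:
ppGpp is absent, so KepV is inactive.
Required activator KepV is absent, so *sovQ* is not transcribed.
So SovQ is not produced.
MoO₄²⁻ is absent, so RudG is active.
With repressor RudG bound, *dovR* is not transcribed.
So DovR is not produced.
Rhamnulose is absent, so ElnG is inactive.
With no repressor bound, *quvG* is transcribed.
So QuvG is produced and active.
No repressor is bound and QuvG is active, so *oxaT* is transcribed.
→ *oxaT* is ON in A.
Condition B:
ppGpp is present, so KepV is active.
No repressor is bound and KepV is active, so *sovQ* is transcribed.
So SovQ is produced and active.
MoO₄²⁻ is absent, so RudG is active.
With repressor SovQ bound, *dovR* is not transcribed.
So DovR is not produced.
Rhamnulose is absent, so ElnG is inactive.
With no repressor bound, *quvG* is transcribed.
So QuvG is produced and active.
No repressor is bound and QuvG is active, so *oxaT* is transcribed.
→ *oxaT* is ON in B.

both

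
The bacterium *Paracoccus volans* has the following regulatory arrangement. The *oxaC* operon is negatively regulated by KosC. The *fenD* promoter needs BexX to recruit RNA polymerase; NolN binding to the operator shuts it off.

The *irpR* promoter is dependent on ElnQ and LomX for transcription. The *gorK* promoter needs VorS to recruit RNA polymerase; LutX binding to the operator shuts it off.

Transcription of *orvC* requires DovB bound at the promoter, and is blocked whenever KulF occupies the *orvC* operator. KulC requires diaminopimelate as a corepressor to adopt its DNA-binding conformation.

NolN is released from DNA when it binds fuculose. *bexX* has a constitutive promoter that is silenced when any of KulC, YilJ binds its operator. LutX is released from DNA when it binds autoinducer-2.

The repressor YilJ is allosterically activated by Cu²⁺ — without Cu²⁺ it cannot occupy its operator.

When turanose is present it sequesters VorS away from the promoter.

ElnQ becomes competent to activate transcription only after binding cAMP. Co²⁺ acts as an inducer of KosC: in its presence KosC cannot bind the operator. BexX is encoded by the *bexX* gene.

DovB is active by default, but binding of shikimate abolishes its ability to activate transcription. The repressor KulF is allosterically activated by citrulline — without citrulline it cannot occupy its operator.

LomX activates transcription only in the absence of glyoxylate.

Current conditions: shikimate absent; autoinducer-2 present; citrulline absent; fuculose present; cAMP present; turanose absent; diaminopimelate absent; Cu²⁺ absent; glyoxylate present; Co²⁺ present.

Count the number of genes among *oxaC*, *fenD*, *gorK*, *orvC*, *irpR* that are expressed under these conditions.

4

Co²⁺ is present, so KosC is inactive.
With no repressor bound, *oxaC* is transcribed.
→ *oxaC* is ON.
Diaminopimelate is absent, so KulC is inactive.
Cu²⁺ is absent, so YilJ is inactive.
With no repressor bound, *bexX* is transcribed.
So BexX is produced and active.
Fuculose is present, so NolN is inactive.
No repressor is bound and BexX is active, so *fenD* is transcribed.
→ *fenD* is ON.
Autoinducer-2 is present, so LutX is inactive.
Turanose is absent, so VorS is active.
No repressor is bound and VorS is active, so *gorK* is transcribed.
→ *gorK* is ON.
Citrulline is absent, so KulF is inactive.
Shikimate is absent, so DovB is active.
No repressor is bound and DovB is active, so *orvC* is transcribed.
→ *orvC* is ON.
cAMP is present, so ElnQ is active.
Glyoxylate is present, so LomX is inactive.
Required activator LomX is absent, so *irpR* is not transcribed.
→ *irpR* is OFF.
4 of the 5 genes are transcribed.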